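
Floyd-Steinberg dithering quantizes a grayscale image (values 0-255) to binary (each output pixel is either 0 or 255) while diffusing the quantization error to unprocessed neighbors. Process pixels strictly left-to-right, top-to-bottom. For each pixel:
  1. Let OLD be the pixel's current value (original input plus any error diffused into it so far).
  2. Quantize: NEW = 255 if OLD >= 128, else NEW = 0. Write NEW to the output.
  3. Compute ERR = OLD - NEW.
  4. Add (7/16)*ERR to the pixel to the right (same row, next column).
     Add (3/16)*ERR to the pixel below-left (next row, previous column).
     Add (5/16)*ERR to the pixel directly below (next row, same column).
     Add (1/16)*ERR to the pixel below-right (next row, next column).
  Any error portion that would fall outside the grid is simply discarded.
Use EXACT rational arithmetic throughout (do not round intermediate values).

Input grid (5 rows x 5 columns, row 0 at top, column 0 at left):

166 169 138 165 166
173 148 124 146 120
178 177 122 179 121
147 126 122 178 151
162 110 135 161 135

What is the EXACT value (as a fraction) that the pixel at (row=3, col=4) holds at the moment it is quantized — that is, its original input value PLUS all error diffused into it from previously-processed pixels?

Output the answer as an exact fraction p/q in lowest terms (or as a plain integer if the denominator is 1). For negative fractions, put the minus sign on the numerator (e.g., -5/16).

Answer: 22658761935221/137438953472

Derivation:
(0,0): OLD=166 → NEW=255, ERR=-89
(0,1): OLD=2081/16 → NEW=255, ERR=-1999/16
(0,2): OLD=21335/256 → NEW=0, ERR=21335/256
(0,3): OLD=825185/4096 → NEW=255, ERR=-219295/4096
(0,4): OLD=9343911/65536 → NEW=255, ERR=-7367769/65536
(1,0): OLD=31171/256 → NEW=0, ERR=31171/256
(1,1): OLD=352853/2048 → NEW=255, ERR=-169387/2048
(1,2): OLD=6292217/65536 → NEW=0, ERR=6292217/65536
(1,3): OLD=40738117/262144 → NEW=255, ERR=-26108603/262144
(1,4): OLD=159165999/4194304 → NEW=0, ERR=159165999/4194304
(2,0): OLD=6571383/32768 → NEW=255, ERR=-1784457/32768
(2,1): OLD=160370061/1048576 → NEW=255, ERR=-107016819/1048576
(2,2): OLD=1401050599/16777216 → NEW=0, ERR=1401050599/16777216
(2,3): OLD=53023347397/268435456 → NEW=255, ERR=-15427693883/268435456
(2,4): OLD=435895095843/4294967296 → NEW=0, ERR=435895095843/4294967296
(3,0): OLD=1859687175/16777216 → NEW=0, ERR=1859687175/16777216
(3,1): OLD=20784420987/134217728 → NEW=255, ERR=-13441099653/134217728
(3,2): OLD=374215275577/4294967296 → NEW=0, ERR=374215275577/4294967296
(3,3): OLD=1910464064785/8589934592 → NEW=255, ERR=-279969256175/8589934592
(3,4): OLD=22658761935221/137438953472 → NEW=255, ERR=-12388171200139/137438953472
Target (3,4): original=151, with diffused error = 22658761935221/137438953472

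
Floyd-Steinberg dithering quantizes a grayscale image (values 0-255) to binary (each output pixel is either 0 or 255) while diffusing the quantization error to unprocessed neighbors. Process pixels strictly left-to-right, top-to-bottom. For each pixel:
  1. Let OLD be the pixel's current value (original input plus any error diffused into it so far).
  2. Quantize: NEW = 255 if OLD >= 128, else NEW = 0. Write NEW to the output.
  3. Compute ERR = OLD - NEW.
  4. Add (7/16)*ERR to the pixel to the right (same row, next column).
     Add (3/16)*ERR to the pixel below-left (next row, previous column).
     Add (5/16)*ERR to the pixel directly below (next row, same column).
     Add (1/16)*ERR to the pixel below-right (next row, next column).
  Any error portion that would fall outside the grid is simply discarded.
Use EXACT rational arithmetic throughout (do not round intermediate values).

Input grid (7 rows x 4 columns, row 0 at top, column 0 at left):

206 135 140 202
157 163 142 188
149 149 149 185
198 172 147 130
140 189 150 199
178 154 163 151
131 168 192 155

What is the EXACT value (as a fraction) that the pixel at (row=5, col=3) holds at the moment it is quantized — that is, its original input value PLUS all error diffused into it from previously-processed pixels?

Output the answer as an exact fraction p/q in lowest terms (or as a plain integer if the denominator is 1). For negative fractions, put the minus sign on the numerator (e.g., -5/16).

(0,0): OLD=206 → NEW=255, ERR=-49
(0,1): OLD=1817/16 → NEW=0, ERR=1817/16
(0,2): OLD=48559/256 → NEW=255, ERR=-16721/256
(0,3): OLD=710345/4096 → NEW=255, ERR=-334135/4096
(1,0): OLD=41723/256 → NEW=255, ERR=-23557/256
(1,1): OLD=292701/2048 → NEW=255, ERR=-229539/2048
(1,2): OLD=4217633/65536 → NEW=0, ERR=4217633/65536
(1,3): OLD=195644343/1048576 → NEW=255, ERR=-71742537/1048576
(2,0): OLD=3251535/32768 → NEW=0, ERR=3251535/32768
(2,1): OLD=171655381/1048576 → NEW=255, ERR=-95731499/1048576
(2,2): OLD=229292969/2097152 → NEW=0, ERR=229292969/2097152
(2,3): OLD=7230159589/33554432 → NEW=255, ERR=-1326220571/33554432
(3,0): OLD=3554939871/16777216 → NEW=255, ERR=-723250209/16777216
(3,1): OLD=40617444225/268435456 → NEW=255, ERR=-27833597055/268435456
(3,2): OLD=526935955839/4294967296 → NEW=0, ERR=526935955839/4294967296
(3,3): OLD=12242894501625/68719476736 → NEW=255, ERR=-5280572066055/68719476736
(4,0): OLD=459934613555/4294967296 → NEW=0, ERR=459934613555/4294967296
(4,1): OLD=7688245723801/34359738368 → NEW=255, ERR=-1073487560039/34359738368
(4,2): OLD=169085677748729/1099511627776 → NEW=255, ERR=-111289787334151/1099511627776
(4,3): OLD=2434266350910111/17592186044416 → NEW=255, ERR=-2051741090415969/17592186044416
(5,0): OLD=113033456734147/549755813888 → NEW=255, ERR=-27154275807293/549755813888
(5,1): OLD=1941152678999349/17592186044416 → NEW=0, ERR=1941152678999349/17592186044416
(5,2): OLD=1370639314628513/8796093022208 → NEW=255, ERR=-872364406034527/8796093022208
(5,3): OLD=18250277749399417/281474976710656 → NEW=0, ERR=18250277749399417/281474976710656
Target (5,3): original=151, with diffused error = 18250277749399417/281474976710656

Answer: 18250277749399417/281474976710656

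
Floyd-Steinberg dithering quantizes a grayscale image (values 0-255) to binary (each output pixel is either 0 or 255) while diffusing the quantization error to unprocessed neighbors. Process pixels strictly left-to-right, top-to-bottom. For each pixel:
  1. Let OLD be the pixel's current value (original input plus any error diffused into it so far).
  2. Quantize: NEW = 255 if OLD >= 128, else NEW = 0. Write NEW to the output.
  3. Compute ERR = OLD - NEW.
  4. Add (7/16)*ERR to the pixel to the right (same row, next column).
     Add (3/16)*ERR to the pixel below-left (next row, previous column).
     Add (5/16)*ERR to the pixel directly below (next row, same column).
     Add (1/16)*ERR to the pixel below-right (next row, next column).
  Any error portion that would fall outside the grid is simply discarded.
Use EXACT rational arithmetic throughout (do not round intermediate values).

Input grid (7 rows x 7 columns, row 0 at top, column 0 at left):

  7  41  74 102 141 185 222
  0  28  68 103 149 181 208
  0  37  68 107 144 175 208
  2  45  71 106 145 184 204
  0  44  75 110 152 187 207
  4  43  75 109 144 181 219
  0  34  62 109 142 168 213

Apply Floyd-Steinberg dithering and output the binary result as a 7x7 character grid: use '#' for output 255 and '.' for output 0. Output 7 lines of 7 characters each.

Answer: ...#.##
...#.##
...#.##
..#.##.
...#.##
...#.##
..#.#.#

Derivation:
(0,0): OLD=7 → NEW=0, ERR=7
(0,1): OLD=705/16 → NEW=0, ERR=705/16
(0,2): OLD=23879/256 → NEW=0, ERR=23879/256
(0,3): OLD=584945/4096 → NEW=255, ERR=-459535/4096
(0,4): OLD=6023831/65536 → NEW=0, ERR=6023831/65536
(0,5): OLD=236153377/1048576 → NEW=255, ERR=-31233503/1048576
(0,6): OLD=3505907431/16777216 → NEW=255, ERR=-772282649/16777216
(1,0): OLD=2675/256 → NEW=0, ERR=2675/256
(1,1): OLD=131621/2048 → NEW=0, ERR=131621/2048
(1,2): OLD=7011337/65536 → NEW=0, ERR=7011337/65536
(1,3): OLD=36126101/262144 → NEW=255, ERR=-30720619/262144
(1,4): OLD=1910192863/16777216 → NEW=0, ERR=1910192863/16777216
(1,5): OLD=29342370063/134217728 → NEW=255, ERR=-4883150577/134217728
(1,6): OLD=377605350401/2147483648 → NEW=255, ERR=-170002979839/2147483648
(2,0): OLD=501863/32768 → NEW=0, ERR=501863/32768
(2,1): OLD=88601565/1048576 → NEW=0, ERR=88601565/1048576
(2,2): OLD=2020711127/16777216 → NEW=0, ERR=2020711127/16777216
(2,3): OLD=20281227231/134217728 → NEW=255, ERR=-13944293409/134217728
(2,4): OLD=128828448655/1073741824 → NEW=0, ERR=128828448655/1073741824
(2,5): OLD=7160396196357/34359738368 → NEW=255, ERR=-1601337087483/34359738368
(2,6): OLD=88289524741491/549755813888 → NEW=255, ERR=-51898207799949/549755813888
(3,0): OLD=379657207/16777216 → NEW=0, ERR=379657207/16777216
(3,1): OLD=14072204203/134217728 → NEW=0, ERR=14072204203/134217728
(3,2): OLD=150656666801/1073741824 → NEW=255, ERR=-123147498319/1073741824
(3,3): OLD=229268191751/4294967296 → NEW=0, ERR=229268191751/4294967296
(3,4): OLD=104792413161463/549755813888 → NEW=255, ERR=-35395319379977/549755813888
(3,5): OLD=576436227869653/4398046511104 → NEW=255, ERR=-545065632461867/4398046511104
(3,6): OLD=8258864925814603/70368744177664 → NEW=0, ERR=8258864925814603/70368744177664
(4,0): OLD=57402900889/2147483648 → NEW=0, ERR=57402900889/2147483648
(4,1): OLD=2349136263237/34359738368 → NEW=0, ERR=2349136263237/34359738368
(4,2): OLD=47076961031211/549755813888 → NEW=0, ERR=47076961031211/549755813888
(4,3): OLD=637301562551369/4398046511104 → NEW=255, ERR=-484200297780151/4398046511104
(4,4): OLD=2245203993156107/35184372088832 → NEW=0, ERR=2245203993156107/35184372088832
(4,5): OLD=218616881783613579/1125899906842624 → NEW=255, ERR=-68487594461255541/1125899906842624
(4,6): OLD=3770739722388912189/18014398509481984 → NEW=255, ERR=-822931897528993731/18014398509481984
(5,0): OLD=13838664116383/549755813888 → NEW=0, ERR=13838664116383/549755813888
(5,1): OLD=409479787774901/4398046511104 → NEW=0, ERR=409479787774901/4398046511104
(5,2): OLD=4437590658675715/35184372088832 → NEW=0, ERR=4437590658675715/35184372088832
(5,3): OLD=41402602553956399/281474976710656 → NEW=255, ERR=-30373516507260881/281474976710656
(5,4): OLD=1773429502451592869/18014398509481984 → NEW=0, ERR=1773429502451592869/18014398509481984
(5,5): OLD=28892722897814739029/144115188075855872 → NEW=255, ERR=-7856650061528508331/144115188075855872
(5,6): OLD=408299380594898958683/2305843009213693952 → NEW=255, ERR=-179690586754592999077/2305843009213693952
(6,0): OLD=1781985927980023/70368744177664 → NEW=0, ERR=1781985927980023/70368744177664
(6,1): OLD=111909774309452771/1125899906842624 → NEW=0, ERR=111909774309452771/1125899906842624
(6,2): OLD=2350620260725410889/18014398509481984 → NEW=255, ERR=-2243051359192495031/18014398509481984
(6,3): OLD=6794280564231188823/144115188075855872 → NEW=0, ERR=6794280564231188823/144115188075855872
(6,4): OLD=50850707589965435205/288230376151711744 → NEW=255, ERR=-22648038328721059515/288230376151711744
(6,5): OLD=3989211073485774233657/36893488147419103232 → NEW=0, ERR=3989211073485774233657/36893488147419103232
(6,6): OLD=137270935764685985391359/590295810358705651712 → NEW=255, ERR=-13254495876783955795201/590295810358705651712
Row 0: ...#.##
Row 1: ...#.##
Row 2: ...#.##
Row 3: ..#.##.
Row 4: ...#.##
Row 5: ...#.##
Row 6: ..#.#.#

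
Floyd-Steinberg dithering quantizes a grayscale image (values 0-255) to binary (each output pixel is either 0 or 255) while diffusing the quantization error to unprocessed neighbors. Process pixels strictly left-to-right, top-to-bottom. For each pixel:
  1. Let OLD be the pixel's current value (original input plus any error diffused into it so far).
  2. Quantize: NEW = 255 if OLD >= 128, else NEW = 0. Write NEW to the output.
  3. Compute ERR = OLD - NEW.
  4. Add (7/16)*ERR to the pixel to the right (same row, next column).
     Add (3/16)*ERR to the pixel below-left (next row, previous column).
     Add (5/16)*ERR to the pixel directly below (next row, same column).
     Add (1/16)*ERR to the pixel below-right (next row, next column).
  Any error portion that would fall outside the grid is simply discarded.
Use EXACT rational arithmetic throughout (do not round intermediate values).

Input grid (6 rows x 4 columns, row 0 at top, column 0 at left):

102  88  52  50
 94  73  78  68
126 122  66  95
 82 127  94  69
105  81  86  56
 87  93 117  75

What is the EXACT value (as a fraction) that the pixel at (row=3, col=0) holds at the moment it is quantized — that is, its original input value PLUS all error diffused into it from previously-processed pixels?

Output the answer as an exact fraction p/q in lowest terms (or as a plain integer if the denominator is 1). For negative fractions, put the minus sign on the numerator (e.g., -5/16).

Answer: 298225963/8388608

Derivation:
(0,0): OLD=102 → NEW=0, ERR=102
(0,1): OLD=1061/8 → NEW=255, ERR=-979/8
(0,2): OLD=-197/128 → NEW=0, ERR=-197/128
(0,3): OLD=101021/2048 → NEW=0, ERR=101021/2048
(1,0): OLD=13175/128 → NEW=0, ERR=13175/128
(1,1): OLD=87937/1024 → NEW=0, ERR=87937/1024
(1,2): OLD=3823701/32768 → NEW=0, ERR=3823701/32768
(1,3): OLD=70448739/524288 → NEW=255, ERR=-63244701/524288
(2,0): OLD=2855195/16384 → NEW=255, ERR=-1322725/16384
(2,1): OLD=74358809/524288 → NEW=255, ERR=-59334631/524288
(2,2): OLD=37436429/1048576 → NEW=0, ERR=37436429/1048576
(2,3): OLD=1345801945/16777216 → NEW=0, ERR=1345801945/16777216
(3,0): OLD=298225963/8388608 → NEW=0, ERR=298225963/8388608
Target (3,0): original=82, with diffused error = 298225963/8388608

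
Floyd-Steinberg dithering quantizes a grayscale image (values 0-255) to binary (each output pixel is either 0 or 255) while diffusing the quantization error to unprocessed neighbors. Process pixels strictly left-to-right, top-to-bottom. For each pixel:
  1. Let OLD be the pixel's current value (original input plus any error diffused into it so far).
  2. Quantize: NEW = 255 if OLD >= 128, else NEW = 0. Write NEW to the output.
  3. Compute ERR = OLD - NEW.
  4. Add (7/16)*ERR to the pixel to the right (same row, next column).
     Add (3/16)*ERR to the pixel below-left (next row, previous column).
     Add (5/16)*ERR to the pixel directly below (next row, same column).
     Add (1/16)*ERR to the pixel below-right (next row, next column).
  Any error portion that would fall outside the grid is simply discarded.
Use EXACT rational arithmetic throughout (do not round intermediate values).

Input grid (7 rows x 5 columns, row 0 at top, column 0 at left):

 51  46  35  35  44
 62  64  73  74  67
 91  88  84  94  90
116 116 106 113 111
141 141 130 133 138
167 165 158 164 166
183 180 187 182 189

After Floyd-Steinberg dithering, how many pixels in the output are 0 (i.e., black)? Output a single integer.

(0,0): OLD=51 → NEW=0, ERR=51
(0,1): OLD=1093/16 → NEW=0, ERR=1093/16
(0,2): OLD=16611/256 → NEW=0, ERR=16611/256
(0,3): OLD=259637/4096 → NEW=0, ERR=259637/4096
(0,4): OLD=4701043/65536 → NEW=0, ERR=4701043/65536
(1,0): OLD=23231/256 → NEW=0, ERR=23231/256
(1,1): OLD=287545/2048 → NEW=255, ERR=-234695/2048
(1,2): OLD=3885997/65536 → NEW=0, ERR=3885997/65536
(1,3): OLD=35980777/262144 → NEW=255, ERR=-30865943/262144
(1,4): OLD=175594395/4194304 → NEW=0, ERR=175594395/4194304
(2,0): OLD=3207043/32768 → NEW=0, ERR=3207043/32768
(2,1): OLD=117227217/1048576 → NEW=0, ERR=117227217/1048576
(2,2): OLD=2050201267/16777216 → NEW=0, ERR=2050201267/16777216
(2,3): OLD=32809187945/268435456 → NEW=0, ERR=32809187945/268435456
(2,4): OLD=640794853023/4294967296 → NEW=255, ERR=-454421807457/4294967296
(3,0): OLD=2810965587/16777216 → NEW=255, ERR=-1467224493/16777216
(3,1): OLD=19019364311/134217728 → NEW=255, ERR=-15206156329/134217728
(3,2): OLD=534834177517/4294967296 → NEW=0, ERR=534834177517/4294967296
(3,3): OLD=1661932656421/8589934592 → NEW=255, ERR=-528500664539/8589934592
(3,4): OLD=8061895123289/137438953472 → NEW=0, ERR=8061895123289/137438953472
(4,0): OLD=198487745661/2147483648 → NEW=0, ERR=198487745661/2147483648
(4,1): OLD=11264182708733/68719476736 → NEW=255, ERR=-6259283858947/68719476736
(4,2): OLD=121438690810227/1099511627776 → NEW=0, ERR=121438690810227/1099511627776
(4,3): OLD=3181994186677245/17592186044416 → NEW=255, ERR=-1304013254648835/17592186044416
(4,4): OLD=33792697521457771/281474976710656 → NEW=0, ERR=33792697521457771/281474976710656
(5,0): OLD=196598629567511/1099511627776 → NEW=255, ERR=-83776835515369/1099511627776
(5,1): OLD=1140735969107205/8796093022208 → NEW=255, ERR=-1102267751555835/8796093022208
(5,2): OLD=33241976631483181/281474976710656 → NEW=0, ERR=33241976631483181/281474976710656
(5,3): OLD=249857378087257059/1125899906842624 → NEW=255, ERR=-37247098157612061/1125899906842624
(5,4): OLD=3322057567602354897/18014398509481984 → NEW=255, ERR=-1271614052315551023/18014398509481984
(6,0): OLD=19097083693742759/140737488355328 → NEW=255, ERR=-16790975836865881/140737488355328
(6,1): OLD=477490490964148425/4503599627370496 → NEW=0, ERR=477490490964148425/4503599627370496
(6,2): OLD=18465235385672285235/72057594037927936 → NEW=255, ERR=90548906000661555/72057594037927936
(6,3): OLD=191797062159888003057/1152921504606846976 → NEW=255, ERR=-102197921514857975823/1152921504606846976
(6,4): OLD=2325991654072728346839/18446744073709551616 → NEW=0, ERR=2325991654072728346839/18446744073709551616
Output grid:
  Row 0: .....  (5 black, running=5)
  Row 1: .#.#.  (3 black, running=8)
  Row 2: ....#  (4 black, running=12)
  Row 3: ##.#.  (2 black, running=14)
  Row 4: .#.#.  (3 black, running=17)
  Row 5: ##.##  (1 black, running=18)
  Row 6: #.##.  (2 black, running=20)

Answer: 20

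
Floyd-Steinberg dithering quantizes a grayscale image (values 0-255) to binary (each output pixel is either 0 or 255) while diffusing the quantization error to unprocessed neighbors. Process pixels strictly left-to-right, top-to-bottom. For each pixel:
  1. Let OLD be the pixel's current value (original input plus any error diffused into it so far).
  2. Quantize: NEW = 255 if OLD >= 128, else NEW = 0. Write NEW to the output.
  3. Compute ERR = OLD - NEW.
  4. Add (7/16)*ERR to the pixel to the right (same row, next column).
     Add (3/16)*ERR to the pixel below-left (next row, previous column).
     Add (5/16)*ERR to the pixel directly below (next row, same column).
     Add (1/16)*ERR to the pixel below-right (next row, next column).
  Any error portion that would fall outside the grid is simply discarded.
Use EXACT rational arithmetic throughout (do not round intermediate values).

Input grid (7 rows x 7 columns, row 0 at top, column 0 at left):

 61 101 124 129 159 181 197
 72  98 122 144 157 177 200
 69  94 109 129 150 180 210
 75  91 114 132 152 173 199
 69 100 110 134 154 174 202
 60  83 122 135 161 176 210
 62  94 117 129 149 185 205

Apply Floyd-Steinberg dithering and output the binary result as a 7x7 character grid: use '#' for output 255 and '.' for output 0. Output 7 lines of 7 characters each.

Answer: ..#.###
.#.#.#.
.#.#.##
..#.###
.#.#.#.
..#.###
.#.#.##

Derivation:
(0,0): OLD=61 → NEW=0, ERR=61
(0,1): OLD=2043/16 → NEW=0, ERR=2043/16
(0,2): OLD=46045/256 → NEW=255, ERR=-19235/256
(0,3): OLD=393739/4096 → NEW=0, ERR=393739/4096
(0,4): OLD=13176397/65536 → NEW=255, ERR=-3535283/65536
(0,5): OLD=165045275/1048576 → NEW=255, ERR=-102341605/1048576
(0,6): OLD=2588720317/16777216 → NEW=255, ERR=-1689469763/16777216
(1,0): OLD=29441/256 → NEW=0, ERR=29441/256
(1,1): OLD=364423/2048 → NEW=255, ERR=-157817/2048
(1,2): OLD=5951379/65536 → NEW=0, ERR=5951379/65536
(1,3): OLD=52155927/262144 → NEW=255, ERR=-14690793/262144
(1,4): OLD=1733630437/16777216 → NEW=0, ERR=1733630437/16777216
(1,5): OLD=22743859317/134217728 → NEW=255, ERR=-11481661323/134217728
(1,6): OLD=268446584379/2147483648 → NEW=0, ERR=268446584379/2147483648
(2,0): OLD=2965181/32768 → NEW=0, ERR=2965181/32768
(2,1): OLD=140218991/1048576 → NEW=255, ERR=-127167889/1048576
(2,2): OLD=1157559821/16777216 → NEW=0, ERR=1157559821/16777216
(2,3): OLD=22377241573/134217728 → NEW=255, ERR=-11848279067/134217728
(2,4): OLD=133281570613/1073741824 → NEW=0, ERR=133281570613/1073741824
(2,5): OLD=8159406438055/34359738368 → NEW=255, ERR=-602326845785/34359738368
(2,6): OLD=129768854447617/549755813888 → NEW=255, ERR=-10418878093823/549755813888
(3,0): OLD=1351216493/16777216 → NEW=0, ERR=1351216493/16777216
(3,1): OLD=14351781481/134217728 → NEW=0, ERR=14351781481/134217728
(3,2): OLD=169877836043/1073741824 → NEW=255, ERR=-103926329077/1073741824
(3,3): OLD=385063951613/4294967296 → NEW=0, ERR=385063951613/4294967296
(3,4): OLD=121611376320877/549755813888 → NEW=255, ERR=-18576356220563/549755813888
(3,5): OLD=690243490753815/4398046511104 → NEW=255, ERR=-431258369577705/4398046511104
(3,6): OLD=10490718544297801/70368744177664 → NEW=255, ERR=-7453311221006519/70368744177664
(4,0): OLD=245280375875/2147483648 → NEW=0, ERR=245280375875/2147483648
(4,1): OLD=5850476723047/34359738368 → NEW=255, ERR=-2911256560793/34359738368
(4,2): OLD=36381721847657/549755813888 → NEW=0, ERR=36381721847657/549755813888
(4,3): OLD=785425048896339/4398046511104 → NEW=255, ERR=-336076811435181/4398046511104
(4,4): OLD=3420862526105033/35184372088832 → NEW=0, ERR=3420862526105033/35184372088832
(4,5): OLD=184560282330619017/1125899906842624 → NEW=255, ERR=-102544193914250103/1125899906842624
(4,6): OLD=2214432101223196047/18014398509481984 → NEW=0, ERR=2214432101223196047/18014398509481984
(5,0): OLD=43874009220901/549755813888 → NEW=0, ERR=43874009220901/549755813888
(5,1): OLD=488115101146551/4398046511104 → NEW=0, ERR=488115101146551/4398046511104
(5,2): OLD=6038095048760049/35184372088832 → NEW=255, ERR=-2933919833892111/35184372088832
(5,3): OLD=27304375096895125/281474976710656 → NEW=0, ERR=27304375096895125/281474976710656
(5,4): OLD=3818510421446311559/18014398509481984 → NEW=255, ERR=-775161198471594361/18014398509481984
(5,5): OLD=22746830108647731607/144115188075855872 → NEW=255, ERR=-14002542850695515753/144115188075855872
(5,6): OLD=461660859207910948345/2305843009213693952 → NEW=255, ERR=-126329108141581009415/2305843009213693952
(6,0): OLD=7582167811290861/70368744177664 → NEW=0, ERR=7582167811290861/70368744177664
(6,1): OLD=185971328190889425/1125899906842624 → NEW=255, ERR=-101133148053979695/1125899906842624
(6,2): OLD=1382935382865055059/18014398509481984 → NEW=0, ERR=1382935382865055059/18014398509481984
(6,3): OLD=25886007842132548237/144115188075855872 → NEW=255, ERR=-10863365117210699123/144115188075855872
(6,4): OLD=26061602013878185911/288230376151711744 → NEW=0, ERR=26061602013878185911/288230376151711744
(6,5): OLD=6686333634164964142243/36893488147419103232 → NEW=255, ERR=-2721505843426907181917/36893488147419103232
(6,6): OLD=88269120598441775541573/590295810358705651712 → NEW=255, ERR=-62256311043028165644987/590295810358705651712
Row 0: ..#.###
Row 1: .#.#.#.
Row 2: .#.#.##
Row 3: ..#.###
Row 4: .#.#.#.
Row 5: ..#.###
Row 6: .#.#.##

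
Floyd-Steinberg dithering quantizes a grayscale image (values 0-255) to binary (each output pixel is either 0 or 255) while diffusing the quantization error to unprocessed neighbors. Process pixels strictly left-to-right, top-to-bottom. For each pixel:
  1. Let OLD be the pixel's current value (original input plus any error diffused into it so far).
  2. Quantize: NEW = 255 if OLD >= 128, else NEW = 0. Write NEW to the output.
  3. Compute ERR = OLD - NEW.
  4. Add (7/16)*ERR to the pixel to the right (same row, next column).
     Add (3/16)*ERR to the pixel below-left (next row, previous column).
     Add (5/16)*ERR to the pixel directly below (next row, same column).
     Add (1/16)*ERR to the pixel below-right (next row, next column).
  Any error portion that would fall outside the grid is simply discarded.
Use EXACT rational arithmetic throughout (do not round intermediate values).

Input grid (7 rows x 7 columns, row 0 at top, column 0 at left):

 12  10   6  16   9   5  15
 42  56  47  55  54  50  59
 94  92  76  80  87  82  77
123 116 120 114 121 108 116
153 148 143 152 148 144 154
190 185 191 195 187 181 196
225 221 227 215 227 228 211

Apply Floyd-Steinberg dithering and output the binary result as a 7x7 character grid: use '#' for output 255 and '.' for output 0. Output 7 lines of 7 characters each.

(0,0): OLD=12 → NEW=0, ERR=12
(0,1): OLD=61/4 → NEW=0, ERR=61/4
(0,2): OLD=811/64 → NEW=0, ERR=811/64
(0,3): OLD=22061/1024 → NEW=0, ERR=22061/1024
(0,4): OLD=301883/16384 → NEW=0, ERR=301883/16384
(0,5): OLD=3423901/262144 → NEW=0, ERR=3423901/262144
(0,6): OLD=86881867/4194304 → NEW=0, ERR=86881867/4194304
(1,0): OLD=3111/64 → NEW=0, ERR=3111/64
(1,1): OLD=43601/512 → NEW=0, ERR=43601/512
(1,2): OLD=1527141/16384 → NEW=0, ERR=1527141/16384
(1,3): OLD=6996513/65536 → NEW=0, ERR=6996513/65536
(1,4): OLD=462464739/4194304 → NEW=0, ERR=462464739/4194304
(1,5): OLD=3602268051/33554432 → NEW=0, ERR=3602268051/33554432
(1,6): OLD=60804794173/536870912 → NEW=0, ERR=60804794173/536870912
(2,0): OLD=1025291/8192 → NEW=0, ERR=1025291/8192
(2,1): OLD=50825321/262144 → NEW=255, ERR=-16021399/262144
(2,2): OLD=435070459/4194304 → NEW=0, ERR=435070459/4194304
(2,3): OLD=6215714403/33554432 → NEW=255, ERR=-2340665757/33554432
(2,4): OLD=31605358707/268435456 → NEW=0, ERR=31605358707/268435456
(2,5): OLD=1676640971633/8589934592 → NEW=255, ERR=-513792349327/8589934592
(2,6): OLD=12772817126951/137438953472 → NEW=0, ERR=12772817126951/137438953472
(3,0): OLD=631881755/4194304 → NEW=255, ERR=-437665765/4194304
(3,1): OLD=2634708159/33554432 → NEW=0, ERR=2634708159/33554432
(3,2): OLD=45598774285/268435456 → NEW=255, ERR=-22852266995/268435456
(3,3): OLD=89673589499/1073741824 → NEW=0, ERR=89673589499/1073741824
(3,4): OLD=24568104293403/137438953472 → NEW=255, ERR=-10478828841957/137438953472
(3,5): OLD=88769858399297/1099511627776 → NEW=0, ERR=88769858399297/1099511627776
(3,6): OLD=3107229854311519/17592186044416 → NEW=255, ERR=-1378777587014561/17592186044416
(4,0): OLD=72538743413/536870912 → NEW=255, ERR=-64363339147/536870912
(4,1): OLD=838408778417/8589934592 → NEW=0, ERR=838408778417/8589934592
(4,2): OLD=24692920512895/137438953472 → NEW=255, ERR=-10354012622465/137438953472
(4,3): OLD=138013848269349/1099511627776 → NEW=0, ERR=138013848269349/1099511627776
(4,4): OLD=1754361324812799/8796093022208 → NEW=255, ERR=-488642395850241/8796093022208
(4,5): OLD=35315368923560671/281474976710656 → NEW=0, ERR=35315368923560671/281474976710656
(4,6): OLD=853184801869036233/4503599627370496 → NEW=255, ERR=-295233103110440247/4503599627370496
(5,0): OLD=23479560363171/137438953472 → NEW=255, ERR=-11567372772189/137438953472
(5,1): OLD=172690671228065/1099511627776 → NEW=255, ERR=-107684793854815/1099511627776
(5,2): OLD=1356755670523287/8796093022208 → NEW=255, ERR=-886248050139753/8796093022208
(5,3): OLD=12316021906848083/70368744177664 → NEW=255, ERR=-5628007858456237/70368744177664
(5,4): OLD=747683778873104913/4503599627370496 → NEW=255, ERR=-400734126106371567/4503599627370496
(5,5): OLD=5963315467999282497/36028797018963968 → NEW=255, ERR=-3224027771836529343/36028797018963968
(5,6): OLD=83129156146413454255/576460752303423488 → NEW=255, ERR=-63868335690959535185/576460752303423488
(6,0): OLD=3172492567541595/17592186044416 → NEW=255, ERR=-1313514873784485/17592186044416
(6,1): OLD=37598470212499671/281474976710656 → NEW=255, ERR=-34177648848717609/281474976710656
(6,2): OLD=546170483921411365/4503599627370496 → NEW=0, ERR=546170483921411365/4503599627370496
(6,3): OLD=7929326105453860859/36028797018963968 → NEW=255, ERR=-1258017134381950981/36028797018963968
(6,4): OLD=11683435306113678857/72057594037927936 → NEW=255, ERR=-6691251173557944823/72057594037927936
(6,5): OLD=1227397561722227460565/9223372036854775808 → NEW=255, ERR=-1124562307675740370475/9223372036854775808
(6,6): OLD=17331349877824626207875/147573952589676412928 → NEW=0, ERR=17331349877824626207875/147573952589676412928
Row 0: .......
Row 1: .......
Row 2: .#.#.#.
Row 3: #.#.#.#
Row 4: #.#.#.#
Row 5: #######
Row 6: ##.###.

Answer: .......
.......
.#.#.#.
#.#.#.#
#.#.#.#
#######
##.###.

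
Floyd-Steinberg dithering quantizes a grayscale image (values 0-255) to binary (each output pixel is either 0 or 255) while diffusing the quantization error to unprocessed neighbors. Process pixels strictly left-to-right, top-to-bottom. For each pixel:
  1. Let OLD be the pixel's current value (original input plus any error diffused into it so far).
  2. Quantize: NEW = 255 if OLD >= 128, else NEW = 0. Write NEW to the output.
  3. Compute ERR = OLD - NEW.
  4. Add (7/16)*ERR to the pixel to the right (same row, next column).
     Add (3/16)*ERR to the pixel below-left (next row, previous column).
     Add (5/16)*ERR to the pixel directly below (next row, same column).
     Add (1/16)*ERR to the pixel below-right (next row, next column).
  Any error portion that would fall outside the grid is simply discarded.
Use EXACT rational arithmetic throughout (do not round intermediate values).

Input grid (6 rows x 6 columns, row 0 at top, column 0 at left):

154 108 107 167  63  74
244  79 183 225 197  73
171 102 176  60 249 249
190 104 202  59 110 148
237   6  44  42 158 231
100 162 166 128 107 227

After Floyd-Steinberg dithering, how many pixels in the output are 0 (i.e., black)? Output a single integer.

(0,0): OLD=154 → NEW=255, ERR=-101
(0,1): OLD=1021/16 → NEW=0, ERR=1021/16
(0,2): OLD=34539/256 → NEW=255, ERR=-30741/256
(0,3): OLD=468845/4096 → NEW=0, ERR=468845/4096
(0,4): OLD=7410683/65536 → NEW=0, ERR=7410683/65536
(0,5): OLD=129469405/1048576 → NEW=0, ERR=129469405/1048576
(1,0): OLD=57447/256 → NEW=255, ERR=-7833/256
(1,1): OLD=116177/2048 → NEW=0, ERR=116177/2048
(1,2): OLD=12828197/65536 → NEW=255, ERR=-3883483/65536
(1,3): OLD=65153793/262144 → NEW=255, ERR=-1692927/262144
(1,4): OLD=4358996771/16777216 → NEW=255, ERR=80806691/16777216
(1,5): OLD=32416122373/268435456 → NEW=0, ERR=32416122373/268435456
(2,0): OLD=5638539/32768 → NEW=255, ERR=-2717301/32768
(2,1): OLD=73845161/1048576 → NEW=0, ERR=73845161/1048576
(2,2): OLD=3198195003/16777216 → NEW=255, ERR=-1079995077/16777216
(2,3): OLD=3626336803/134217728 → NEW=0, ERR=3626336803/134217728
(2,4): OLD=1222194917097/4294967296 → NEW=255, ERR=126978256617/4294967296
(2,5): OLD=20613973806319/68719476736 → NEW=255, ERR=3090507238639/68719476736
(3,0): OLD=2974438363/16777216 → NEW=255, ERR=-1303751717/16777216
(3,1): OLD=10033697471/134217728 → NEW=0, ERR=10033697471/134217728
(3,2): OLD=240579483565/1073741824 → NEW=255, ERR=-33224681555/1073741824
(3,3): OLD=3808827962503/68719476736 → NEW=0, ERR=3808827962503/68719476736
(3,4): OLD=84447270740647/549755813888 → NEW=255, ERR=-55740461800793/549755813888
(3,5): OLD=1051512041073769/8796093022208 → NEW=0, ERR=1051512041073769/8796093022208
(4,0): OLD=486904648309/2147483648 → NEW=255, ERR=-60703681931/2147483648
(4,1): OLD=217700145265/34359738368 → NEW=0, ERR=217700145265/34359738368
(4,2): OLD=57358152550915/1099511627776 → NEW=0, ERR=57358152550915/1099511627776
(4,3): OLD=1076620274005039/17592186044416 → NEW=0, ERR=1076620274005039/17592186044416
(4,4): OLD=50375046555035423/281474976710656 → NEW=255, ERR=-21401072506181857/281474976710656
(4,5): OLD=1030226816509108601/4503599627370496 → NEW=255, ERR=-118191088470367879/4503599627370496
(5,0): OLD=50772387270115/549755813888 → NEW=0, ERR=50772387270115/549755813888
(5,1): OLD=3736573756723475/17592186044416 → NEW=255, ERR=-749433684602605/17592186044416
(5,2): OLD=24704392921107329/140737488355328 → NEW=255, ERR=-11183666609501311/140737488355328
(5,3): OLD=456499511225296923/4503599627370496 → NEW=0, ERR=456499511225296923/4503599627370496
(5,4): OLD=1139326858109375675/9007199254740992 → NEW=0, ERR=1139326858109375675/9007199254740992
(5,5): OLD=38822690495083414455/144115188075855872 → NEW=255, ERR=2073317535740167095/144115188075855872
Output grid:
  Row 0: #.#...  (4 black, running=4)
  Row 1: #.###.  (2 black, running=6)
  Row 2: #.#.##  (2 black, running=8)
  Row 3: #.#.#.  (3 black, running=11)
  Row 4: #...##  (3 black, running=14)
  Row 5: .##..#  (3 black, running=17)

Answer: 17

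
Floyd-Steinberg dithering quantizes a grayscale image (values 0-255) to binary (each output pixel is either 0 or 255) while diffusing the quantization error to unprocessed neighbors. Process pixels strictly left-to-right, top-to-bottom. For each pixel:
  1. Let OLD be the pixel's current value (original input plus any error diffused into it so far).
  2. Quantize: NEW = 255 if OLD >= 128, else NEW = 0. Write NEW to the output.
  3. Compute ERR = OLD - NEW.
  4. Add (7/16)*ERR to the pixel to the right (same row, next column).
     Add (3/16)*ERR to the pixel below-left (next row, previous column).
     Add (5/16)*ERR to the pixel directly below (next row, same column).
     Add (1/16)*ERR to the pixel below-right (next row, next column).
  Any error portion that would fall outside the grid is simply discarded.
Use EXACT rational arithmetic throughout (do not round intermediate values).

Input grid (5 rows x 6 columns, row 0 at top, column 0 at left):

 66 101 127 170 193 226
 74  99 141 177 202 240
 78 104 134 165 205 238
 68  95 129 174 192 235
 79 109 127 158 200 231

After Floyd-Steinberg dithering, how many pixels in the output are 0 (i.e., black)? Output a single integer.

(0,0): OLD=66 → NEW=0, ERR=66
(0,1): OLD=1039/8 → NEW=255, ERR=-1001/8
(0,2): OLD=9249/128 → NEW=0, ERR=9249/128
(0,3): OLD=412903/2048 → NEW=255, ERR=-109337/2048
(0,4): OLD=5558865/32768 → NEW=255, ERR=-2796975/32768
(0,5): OLD=98910263/524288 → NEW=255, ERR=-34783177/524288
(1,0): OLD=9109/128 → NEW=0, ERR=9109/128
(1,1): OLD=111315/1024 → NEW=0, ERR=111315/1024
(1,2): OLD=6334351/32768 → NEW=255, ERR=-2021489/32768
(1,3): OLD=15969603/131072 → NEW=0, ERR=15969603/131072
(1,4): OLD=1785549897/8388608 → NEW=255, ERR=-353545143/8388608
(1,5): OLD=26238758959/134217728 → NEW=255, ERR=-7986761681/134217728
(2,0): OLD=1976257/16384 → NEW=0, ERR=1976257/16384
(2,1): OLD=96271387/524288 → NEW=255, ERR=-37422053/524288
(2,2): OLD=949028497/8388608 → NEW=0, ERR=949028497/8388608
(2,3): OLD=16160630473/67108864 → NEW=255, ERR=-952129847/67108864
(2,4): OLD=391013306971/2147483648 → NEW=255, ERR=-156595023269/2147483648
(2,5): OLD=6352004077613/34359738368 → NEW=255, ERR=-2409729206227/34359738368
(3,0): OLD=774360305/8388608 → NEW=0, ERR=774360305/8388608
(3,1): OLD=9518185565/67108864 → NEW=255, ERR=-7594574755/67108864
(3,2): OLD=57832699783/536870912 → NEW=0, ERR=57832699783/536870912
(3,3): OLD=7218735519861/34359738368 → NEW=255, ERR=-1542997763979/34359738368
(3,4): OLD=37253925978389/274877906944 → NEW=255, ERR=-32839940292331/274877906944
(3,5): OLD=687228016835611/4398046511104 → NEW=255, ERR=-434273843495909/4398046511104
(4,0): OLD=93016292031/1073741824 → NEW=0, ERR=93016292031/1073741824
(4,1): OLD=2362268122611/17179869184 → NEW=255, ERR=-2018598519309/17179869184
(4,2): OLD=51547657457513/549755813888 → NEW=0, ERR=51547657457513/549755813888
(4,3): OLD=1489357521416941/8796093022208 → NEW=255, ERR=-753646199246099/8796093022208
(4,4): OLD=14616933341015869/140737488355328 → NEW=0, ERR=14616933341015869/140737488355328
(4,5): OLD=536186425959384459/2251799813685248 → NEW=255, ERR=-38022526530353781/2251799813685248
Output grid:
  Row 0: .#.###  (2 black, running=2)
  Row 1: ..#.##  (3 black, running=5)
  Row 2: .#.###  (2 black, running=7)
  Row 3: .#.###  (2 black, running=9)
  Row 4: .#.#.#  (3 black, running=12)

Answer: 12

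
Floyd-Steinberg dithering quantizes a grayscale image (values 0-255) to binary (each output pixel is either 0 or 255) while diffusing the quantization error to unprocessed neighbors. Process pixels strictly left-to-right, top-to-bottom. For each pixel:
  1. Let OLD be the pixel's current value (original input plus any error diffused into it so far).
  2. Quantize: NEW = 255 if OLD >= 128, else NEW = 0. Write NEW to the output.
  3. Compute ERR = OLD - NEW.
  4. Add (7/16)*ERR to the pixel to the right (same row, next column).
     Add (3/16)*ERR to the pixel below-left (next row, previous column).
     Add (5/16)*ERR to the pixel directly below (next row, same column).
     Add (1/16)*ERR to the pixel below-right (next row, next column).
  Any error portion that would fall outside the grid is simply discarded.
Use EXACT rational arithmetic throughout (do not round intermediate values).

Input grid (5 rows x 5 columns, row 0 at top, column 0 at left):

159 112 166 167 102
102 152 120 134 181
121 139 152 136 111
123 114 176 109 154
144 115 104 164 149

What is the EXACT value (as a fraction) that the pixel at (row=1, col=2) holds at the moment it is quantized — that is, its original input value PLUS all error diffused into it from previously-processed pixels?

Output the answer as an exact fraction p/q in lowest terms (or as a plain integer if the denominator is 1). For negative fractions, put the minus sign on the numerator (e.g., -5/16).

Answer: 119259/2048

Derivation:
(0,0): OLD=159 → NEW=255, ERR=-96
(0,1): OLD=70 → NEW=0, ERR=70
(0,2): OLD=1573/8 → NEW=255, ERR=-467/8
(0,3): OLD=18107/128 → NEW=255, ERR=-14533/128
(0,4): OLD=107165/2048 → NEW=0, ERR=107165/2048
(1,0): OLD=681/8 → NEW=0, ERR=681/8
(1,1): OLD=12427/64 → NEW=255, ERR=-3893/64
(1,2): OLD=119259/2048 → NEW=0, ERR=119259/2048
Target (1,2): original=120, with diffused error = 119259/2048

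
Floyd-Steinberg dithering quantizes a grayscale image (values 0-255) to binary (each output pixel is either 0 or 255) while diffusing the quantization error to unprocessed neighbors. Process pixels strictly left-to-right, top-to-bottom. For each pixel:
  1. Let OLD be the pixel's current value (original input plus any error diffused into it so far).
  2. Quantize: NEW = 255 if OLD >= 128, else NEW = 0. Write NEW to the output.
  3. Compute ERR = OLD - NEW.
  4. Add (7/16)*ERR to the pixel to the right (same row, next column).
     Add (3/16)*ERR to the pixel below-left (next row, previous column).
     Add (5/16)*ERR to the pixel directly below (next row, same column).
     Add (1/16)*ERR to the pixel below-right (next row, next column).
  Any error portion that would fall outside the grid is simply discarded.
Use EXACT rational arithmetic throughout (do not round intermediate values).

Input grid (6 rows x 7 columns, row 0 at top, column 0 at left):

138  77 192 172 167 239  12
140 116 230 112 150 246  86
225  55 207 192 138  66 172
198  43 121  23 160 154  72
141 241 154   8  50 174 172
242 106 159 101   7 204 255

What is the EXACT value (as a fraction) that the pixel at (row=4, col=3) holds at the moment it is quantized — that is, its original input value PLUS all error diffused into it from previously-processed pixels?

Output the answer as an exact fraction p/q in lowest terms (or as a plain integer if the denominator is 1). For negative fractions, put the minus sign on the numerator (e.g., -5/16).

(0,0): OLD=138 → NEW=255, ERR=-117
(0,1): OLD=413/16 → NEW=0, ERR=413/16
(0,2): OLD=52043/256 → NEW=255, ERR=-13237/256
(0,3): OLD=611853/4096 → NEW=255, ERR=-432627/4096
(0,4): OLD=7916123/65536 → NEW=0, ERR=7916123/65536
(0,5): OLD=306022525/1048576 → NEW=255, ERR=38635645/1048576
(0,6): OLD=471776107/16777216 → NEW=0, ERR=471776107/16777216
(1,0): OLD=27719/256 → NEW=0, ERR=27719/256
(1,1): OLD=316273/2048 → NEW=255, ERR=-205967/2048
(1,2): OLD=9938629/65536 → NEW=255, ERR=-6773051/65536
(1,3): OLD=13944673/262144 → NEW=0, ERR=13944673/262144
(1,4): OLD=3545477507/16777216 → NEW=255, ERR=-732712573/16777216
(1,5): OLD=33719420787/134217728 → NEW=255, ERR=-506099853/134217728
(1,6): OLD=204957301597/2147483648 → NEW=0, ERR=204957301597/2147483648
(2,0): OLD=7863659/32768 → NEW=255, ERR=-492181/32768
(2,1): OLD=4603337/1048576 → NEW=0, ERR=4603337/1048576
(2,2): OLD=3025143963/16777216 → NEW=255, ERR=-1253046117/16777216
(2,3): OLD=21649270659/134217728 → NEW=255, ERR=-12576249981/134217728
(2,4): OLD=92315931827/1073741824 → NEW=0, ERR=92315931827/1073741824
(2,5): OLD=4040762485073/34359738368 → NEW=0, ERR=4040762485073/34359738368
(2,6): OLD=139110359949639/549755813888 → NEW=255, ERR=-1077372591801/549755813888
(3,0): OLD=3256949819/16777216 → NEW=255, ERR=-1021240261/16777216
(3,1): OLD=375587359/134217728 → NEW=0, ERR=375587359/134217728
(3,2): OLD=87606632717/1073741824 → NEW=0, ERR=87606632717/1073741824
(3,3): OLD=175521566251/4294967296 → NEW=0, ERR=175521566251/4294967296
(3,4): OLD=121463454484539/549755813888 → NEW=255, ERR=-18724278056901/549755813888
(3,5): OLD=795411508573793/4398046511104 → NEW=255, ERR=-326090351757727/4398046511104
(3,6): OLD=3258039812905023/70368744177664 → NEW=0, ERR=3258039812905023/70368744177664
(4,0): OLD=263072346005/2147483648 → NEW=0, ERR=263072346005/2147483648
(4,1): OLD=10547171400337/34359738368 → NEW=255, ERR=1785438116497/34359738368
(4,2): OLD=115486191342879/549755813888 → NEW=255, ERR=-24701541198561/549755813888
(4,3): OLD=-763240015611/4398046511104 → NEW=0, ERR=-763240015611/4398046511104
Target (4,3): original=8, with diffused error = -763240015611/4398046511104

Answer: -763240015611/4398046511104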